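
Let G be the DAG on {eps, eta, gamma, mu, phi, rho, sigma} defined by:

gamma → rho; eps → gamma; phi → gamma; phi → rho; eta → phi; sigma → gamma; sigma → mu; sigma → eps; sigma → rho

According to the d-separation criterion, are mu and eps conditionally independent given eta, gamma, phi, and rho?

Enumerating the 4 paths from mu to eps and testing each for blocking by {eta, gamma, phi, rho}:
Path 1: mu ← sigma → eps
  sigma is a fork and sigma is not conditioned on — no node blocks this path, so it is active.
Path 2: mu ← sigma → rho ← phi → gamma ← eps
  phi is a fork here and phi is conditioned on, so the path is blocked at phi.
Path 3: mu ← sigma → rho ← gamma ← eps
  gamma is a chain here and gamma is conditioned on, so the path is blocked at gamma.
Path 4: mu ← sigma → gamma ← eps
  sigma is a fork and sigma is not conditioned on; gamma is a collider and gamma is conditioned on, which opens it — no node blocks this path, so it is active.
Because an active path exists, mu and eps are not d-separated.

No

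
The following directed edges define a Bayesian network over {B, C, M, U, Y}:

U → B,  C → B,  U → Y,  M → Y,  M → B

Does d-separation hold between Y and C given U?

Yes

2 paths connect Y and C; each must be blocked for d-separation to hold:
Path 1: Y ← M → B ← C
  B is a collider here and neither B nor any of its descendants is conditioned on, so the collider stays closed — the path is blocked at B.
Path 2: Y ← U → B ← C
  U is a fork here and U is conditioned on, so the path is blocked at U.
All paths are blocked; Y ⊥ C | {U} holds.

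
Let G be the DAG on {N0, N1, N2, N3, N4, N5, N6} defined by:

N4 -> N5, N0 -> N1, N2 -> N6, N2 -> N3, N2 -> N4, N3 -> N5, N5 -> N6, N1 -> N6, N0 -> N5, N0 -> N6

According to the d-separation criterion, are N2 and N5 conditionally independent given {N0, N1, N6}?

Enumerating the 5 paths from N2 to N5 and testing each for blocking by {N0, N1, N6}:
Path 1: N2 → N3 → N5
  N3 is a chain and N3 is not conditioned on — no node blocks this path, so it is active.
Path 2: N2 → N6 ← N5
  N6 is a collider and N6 is conditioned on, which opens it — no node blocks this path, so it is active.
Path 3: N2 → N6 ← N1 ← N0 → N5
  N1 is a chain here and N1 is conditioned on, so the path is blocked at N1.
Path 4: N2 → N6 ← N0 → N5
  N0 is a fork here and N0 is conditioned on, so the path is blocked at N0.
Path 5: N2 → N4 → N5
  N4 is a chain and N4 is not conditioned on — no node blocks this path, so it is active.
Because an active path exists, N2 and N5 are not d-separated.

No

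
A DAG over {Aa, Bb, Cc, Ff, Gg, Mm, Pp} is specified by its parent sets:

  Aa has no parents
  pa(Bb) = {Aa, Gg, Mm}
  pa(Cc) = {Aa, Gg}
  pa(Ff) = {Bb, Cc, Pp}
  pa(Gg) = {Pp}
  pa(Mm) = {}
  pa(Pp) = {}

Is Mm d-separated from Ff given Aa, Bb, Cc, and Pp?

Yes — Mm and Ff are d-separated given {Aa, Bb, Cc, Pp}.

5 paths connect Mm and Ff; each must be blocked for d-separation to hold:
  1. Mm → Bb ← Gg → Cc → Ff — Bb:collider[open]; Gg:fork[open]; Cc:chain[blocks] ⇒ blocked
  2. Mm → Bb ← Gg ← Pp → Ff — Bb:collider[open]; Gg:chain[open]; Pp:fork[blocks] ⇒ blocked
  3. Mm → Bb ← Aa → Cc ← Gg ← Pp → Ff — Bb:collider[open]; Aa:fork[blocks]; Cc:collider[open]; Gg:chain[open]; Pp:fork[blocks] ⇒ blocked
  4. Mm → Bb ← Aa → Cc → Ff — Bb:collider[open]; Aa:fork[blocks]; Cc:chain[blocks] ⇒ blocked
  5. Mm → Bb → Ff — Bb:chain[blocks] ⇒ blocked
Since every path is blocked, d-separation holds.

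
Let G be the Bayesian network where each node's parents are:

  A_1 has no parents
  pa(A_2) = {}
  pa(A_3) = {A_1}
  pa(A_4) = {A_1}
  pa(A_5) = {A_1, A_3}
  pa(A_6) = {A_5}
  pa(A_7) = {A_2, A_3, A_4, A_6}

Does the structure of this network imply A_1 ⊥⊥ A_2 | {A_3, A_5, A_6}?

5 paths connect A_1 and A_2; each must be blocked for d-separation to hold:
  1. A_1 → A_3 → A_7 ← A_2 — A_3:chain[blocks]; A_7:collider[blocks] ⇒ blocked
  2. A_1 → A_3 → A_5 → A_6 → A_7 ← A_2 — A_3:chain[blocks]; A_5:chain[blocks]; A_6:chain[blocks]; A_7:collider[blocks] ⇒ blocked
  3. A_1 → A_5 → A_6 → A_7 ← A_2 — A_5:chain[blocks]; A_6:chain[blocks]; A_7:collider[blocks] ⇒ blocked
  4. A_1 → A_5 ← A_3 → A_7 ← A_2 — A_5:collider[open]; A_3:fork[blocks]; A_7:collider[blocks] ⇒ blocked
  5. A_1 → A_4 → A_7 ← A_2 — A_4:chain[open]; A_7:collider[blocks] ⇒ blocked
Every path is blocked, so A_1 and A_2 are d-separated given {A_3, A_5, A_6}.

Yes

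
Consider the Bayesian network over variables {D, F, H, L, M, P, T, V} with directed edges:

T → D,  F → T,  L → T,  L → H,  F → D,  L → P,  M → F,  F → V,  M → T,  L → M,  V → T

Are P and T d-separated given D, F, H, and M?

No — P and T are not d-separated given {D, F, H, M}.

There are 5 undirected paths between P and T; checking each against the conditioning set {D, F, H, M}:
  1. P ← L → M → T — L:fork[open]; M:chain[blocks] ⇒ blocked
  2. P ← L → M → F → D ← T — L:fork[open]; M:chain[blocks]; F:chain[blocks]; D:collider[open] ⇒ blocked
  3. P ← L → M → F → T — L:fork[open]; M:chain[blocks]; F:chain[blocks] ⇒ blocked
  4. P ← L → M → F → V → T — L:fork[open]; M:chain[blocks]; F:chain[blocks]; V:chain[open] ⇒ blocked
  5. P ← L → T — L:fork[open] ⇒ active
Since the path P ← L → T is active, P and T are not d-separated given {D, F, H, M}.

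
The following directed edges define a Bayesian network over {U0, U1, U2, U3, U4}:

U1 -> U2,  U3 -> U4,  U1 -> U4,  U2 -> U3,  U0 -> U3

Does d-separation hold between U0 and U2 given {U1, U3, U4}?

No — U0 and U2 are not d-separated given {U1, U3, U4}.

There are 2 undirected paths between U0 and U2; checking each against the conditioning set {U1, U3, U4}:
  1. U0 → U3 → U4 ← U1 → U2 — U3:chain[blocks]; U4:collider[open]; U1:fork[blocks] ⇒ blocked
  2. U0 → U3 ← U2 — U3:collider[open] ⇒ active
Since the path U0 → U3 ← U2 is active, U0 and U2 are not d-separated given {U1, U3, U4}.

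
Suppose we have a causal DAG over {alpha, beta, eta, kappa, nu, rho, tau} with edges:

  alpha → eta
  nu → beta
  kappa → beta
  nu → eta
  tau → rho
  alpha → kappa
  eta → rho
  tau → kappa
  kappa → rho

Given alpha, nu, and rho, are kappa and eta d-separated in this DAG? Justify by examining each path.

No

We examine all 4 paths between kappa and eta:
Path 1: kappa ← alpha → eta
  alpha is a fork here and alpha is conditioned on, so the path is blocked at alpha.
Path 2: kappa → rho ← eta
  rho is a collider and rho is conditioned on, which opens it — no node blocks this path, so it is active.
Path 3: kappa → beta ← nu → eta
  beta is a collider here and neither beta nor any of its descendants is conditioned on, so the collider stays closed — the path is blocked at beta.
Path 4: kappa ← tau → rho ← eta
  tau is a fork and tau is not conditioned on; rho is a collider and rho is conditioned on, which opens it — no node blocks this path, so it is active.
Because an active path exists, kappa and eta are not d-separated.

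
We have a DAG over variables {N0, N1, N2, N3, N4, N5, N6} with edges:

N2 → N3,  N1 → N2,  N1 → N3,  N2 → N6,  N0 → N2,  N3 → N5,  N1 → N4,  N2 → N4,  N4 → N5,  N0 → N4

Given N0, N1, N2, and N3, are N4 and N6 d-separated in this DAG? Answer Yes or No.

Yes

Enumerating the 6 paths from N4 to N6 and testing each for blocking by {N0, N1, N2, N3}:
Path 1: N4 ← N2 → N6
  N2 is a fork here and N2 is conditioned on, so the path is blocked at N2.
Path 2: N4 → N5 ← N3 ← N2 → N6
  N5 is a collider here and neither N5 nor any of its descendants is conditioned on, so the collider stays closed — the path is blocked at N5.
Path 3: N4 → N5 ← N3 ← N1 → N2 → N6
  N5 is a collider here and neither N5 nor any of its descendants is conditioned on, so the collider stays closed — the path is blocked at N5.
Path 4: N4 ← N1 → N2 → N6
  N1 is a fork here and N1 is conditioned on, so the path is blocked at N1.
Path 5: N4 ← N1 → N3 ← N2 → N6
  N1 is a fork here and N1 is conditioned on, so the path is blocked at N1.
Path 6: N4 ← N0 → N2 → N6
  N0 is a fork here and N0 is conditioned on, so the path is blocked at N0.
All paths are blocked; N4 ⊥ N6 | {N0, N1, N2, N3} holds.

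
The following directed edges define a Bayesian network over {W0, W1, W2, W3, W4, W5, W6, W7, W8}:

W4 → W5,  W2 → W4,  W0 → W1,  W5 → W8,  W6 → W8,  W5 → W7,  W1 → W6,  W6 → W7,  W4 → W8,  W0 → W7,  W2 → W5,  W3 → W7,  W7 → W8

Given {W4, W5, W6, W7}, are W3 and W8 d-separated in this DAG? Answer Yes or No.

There are 6 undirected paths between W3 and W8; checking each against the conditioning set {W4, W5, W6, W7}:
  1. W3 → W7 → W8 — W7:chain[blocks] ⇒ blocked
  2. W3 → W7 ← W6 → W8 — W7:collider[open]; W6:fork[blocks] ⇒ blocked
  3. W3 → W7 ← W0 → W1 → W6 → W8 — W7:collider[open]; W0:fork[open]; W1:chain[open]; W6:chain[blocks] ⇒ blocked
  4. W3 → W7 ← W5 ← W2 → W4 → W8 — W7:collider[open]; W5:chain[blocks]; W2:fork[open]; W4:chain[blocks] ⇒ blocked
  5. W3 → W7 ← W5 → W8 — W7:collider[open]; W5:fork[blocks] ⇒ blocked
  6. W3 → W7 ← W5 ← W4 → W8 — W7:collider[open]; W5:chain[blocks]; W4:fork[blocks] ⇒ blocked
All paths are blocked; W3 ⊥ W8 | {W4, W5, W6, W7} holds.

Yes — W3 and W8 are d-separated given {W4, W5, W6, W7}.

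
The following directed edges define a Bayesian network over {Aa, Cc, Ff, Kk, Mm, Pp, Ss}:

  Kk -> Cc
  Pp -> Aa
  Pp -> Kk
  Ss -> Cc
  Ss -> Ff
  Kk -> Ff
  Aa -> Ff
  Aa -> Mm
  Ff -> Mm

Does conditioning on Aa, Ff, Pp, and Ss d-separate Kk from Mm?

Yes

Enumerating the 6 paths from Kk to Mm and testing each for blocking by {Aa, Ff, Pp, Ss}:
  1. Kk → Ff ← Aa → Mm — Ff:collider[open]; Aa:fork[blocks] ⇒ blocked
  2. Kk → Ff → Mm — Ff:chain[blocks] ⇒ blocked
  3. Kk ← Pp → Aa → Ff → Mm — Pp:fork[blocks]; Aa:chain[blocks]; Ff:chain[blocks] ⇒ blocked
  4. Kk ← Pp → Aa → Mm — Pp:fork[blocks]; Aa:chain[blocks] ⇒ blocked
  5. Kk → Cc ← Ss → Ff ← Aa → Mm — Cc:collider[blocks]; Ss:fork[blocks]; Ff:collider[open]; Aa:fork[blocks] ⇒ blocked
  6. Kk → Cc ← Ss → Ff → Mm — Cc:collider[blocks]; Ss:fork[blocks]; Ff:chain[blocks] ⇒ blocked
All paths are blocked; Kk ⊥ Mm | {Aa, Ff, Pp, Ss} holds.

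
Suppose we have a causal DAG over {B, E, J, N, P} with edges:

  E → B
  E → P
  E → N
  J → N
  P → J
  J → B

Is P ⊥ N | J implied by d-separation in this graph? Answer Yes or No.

Enumerating the 4 paths from P to N and testing each for blocking by {J}:
  1. P → J → B ← E → N — J:chain[blocks]; B:collider[blocks]; E:fork[open] ⇒ blocked
  2. P → J → N — J:chain[blocks] ⇒ blocked
  3. P ← E → B ← J → N — E:fork[open]; B:collider[blocks]; J:fork[blocks] ⇒ blocked
  4. P ← E → N — E:fork[open] ⇒ active
At least one path is unblocked, so d-separation fails.

No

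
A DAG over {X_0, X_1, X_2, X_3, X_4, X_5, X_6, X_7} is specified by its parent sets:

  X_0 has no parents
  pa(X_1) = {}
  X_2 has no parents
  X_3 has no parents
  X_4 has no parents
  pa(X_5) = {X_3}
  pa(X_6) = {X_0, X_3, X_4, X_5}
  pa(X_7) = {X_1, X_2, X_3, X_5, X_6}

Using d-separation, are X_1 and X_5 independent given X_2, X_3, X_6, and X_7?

No

We examine all 5 paths between X_1 and X_5:
  1. X_1 → X_7 ← X_5 — X_7:collider[open] ⇒ active
  2. X_1 → X_7 ← X_3 → X_5 — X_7:collider[open]; X_3:fork[blocks] ⇒ blocked
  3. X_1 → X_7 ← X_3 → X_6 ← X_5 — X_7:collider[open]; X_3:fork[blocks]; X_6:collider[open] ⇒ blocked
  4. X_1 → X_7 ← X_6 ← X_5 — X_7:collider[open]; X_6:chain[blocks] ⇒ blocked
  5. X_1 → X_7 ← X_6 ← X_3 → X_5 — X_7:collider[open]; X_6:chain[blocks]; X_3:fork[blocks] ⇒ blocked
Since the path X_1 → X_7 ← X_5 is active, X_1 and X_5 are not d-separated given {X_2, X_3, X_6, X_7}.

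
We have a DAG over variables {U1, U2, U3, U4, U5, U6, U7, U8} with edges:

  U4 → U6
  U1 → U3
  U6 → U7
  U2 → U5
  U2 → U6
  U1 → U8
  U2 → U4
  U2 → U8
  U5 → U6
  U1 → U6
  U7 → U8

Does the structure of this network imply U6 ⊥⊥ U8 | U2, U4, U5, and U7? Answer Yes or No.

There are 5 undirected paths between U6 and U8; checking each against the conditioning set {U2, U4, U5, U7}:
Path 1: U6 ← U1 → U8
  U1 is a fork and U1 is not conditioned on — no node blocks this path, so it is active.
Path 2: U6 ← U2 → U8
  U2 is a fork here and U2 is conditioned on, so the path is blocked at U2.
Path 3: U6 → U7 → U8
  U7 is a chain here and U7 is conditioned on, so the path is blocked at U7.
Path 4: U6 ← U5 ← U2 → U8
  U5 is a chain here and U5 is conditioned on, so the path is blocked at U5.
Path 5: U6 ← U4 ← U2 → U8
  U4 is a chain here and U4 is conditioned on, so the path is blocked at U4.
Since the path U6 ← U1 → U8 is active, U6 and U8 are not d-separated given {U2, U4, U5, U7}.

No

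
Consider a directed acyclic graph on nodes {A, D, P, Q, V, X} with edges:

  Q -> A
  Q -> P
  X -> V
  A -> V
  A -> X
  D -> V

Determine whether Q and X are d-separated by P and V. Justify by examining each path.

No

2 paths connect Q and X; each must be blocked for d-separation to hold:
Path 1: Q → A → X
  A is a chain and A is not conditioned on — no node blocks this path, so it is active.
Path 2: Q → A → V ← X
  A is a chain and A is not conditioned on; V is a collider and V is conditioned on, which opens it — no node blocks this path, so it is active.
Since the path Q → A → X is active, Q and X are not d-separated given {P, V}.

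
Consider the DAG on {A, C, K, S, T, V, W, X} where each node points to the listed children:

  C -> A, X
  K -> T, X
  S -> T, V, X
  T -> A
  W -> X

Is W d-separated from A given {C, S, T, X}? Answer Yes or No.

Enumerating the 3 paths from W to A and testing each for blocking by {C, S, T, X}:
Path 1: W → X ← S → T → A
  S is a fork here and S is conditioned on, so the path is blocked at S.
Path 2: W → X ← K → T → A
  T is a chain here and T is conditioned on, so the path is blocked at T.
Path 3: W → X ← C → A
  C is a fork here and C is conditioned on, so the path is blocked at C.
Every path is blocked, so W and A are d-separated given {C, S, T, X}.

Yes — W and A are d-separated given {C, S, T, X}.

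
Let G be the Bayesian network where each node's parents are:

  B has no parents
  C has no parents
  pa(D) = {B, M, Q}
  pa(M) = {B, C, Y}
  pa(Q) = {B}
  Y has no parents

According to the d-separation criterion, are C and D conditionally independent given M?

Enumerating the 3 paths from C to D and testing each for blocking by {M}:
  1. C → M → D — M:chain[blocks] ⇒ blocked
  2. C → M ← B → D — M:collider[open]; B:fork[open] ⇒ active
  3. C → M ← B → Q → D — M:collider[open]; B:fork[open]; Q:chain[open] ⇒ active
Because an active path exists, C and D are not d-separated.

No — C and D are not d-separated given {M}.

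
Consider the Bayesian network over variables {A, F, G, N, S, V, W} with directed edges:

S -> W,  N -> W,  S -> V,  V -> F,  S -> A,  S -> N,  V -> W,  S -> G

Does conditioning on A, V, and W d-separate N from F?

Yes

Enumerating the 4 paths from N to F and testing each for blocking by {A, V, W}:
Path 1: N → W ← S → V → F
  V is a chain here and V is conditioned on, so the path is blocked at V.
Path 2: N → W ← V → F
  V is a fork here and V is conditioned on, so the path is blocked at V.
Path 3: N ← S → W ← V → F
  V is a fork here and V is conditioned on, so the path is blocked at V.
Path 4: N ← S → V → F
  V is a chain here and V is conditioned on, so the path is blocked at V.
Every path is blocked, so N and F are d-separated given {A, V, W}.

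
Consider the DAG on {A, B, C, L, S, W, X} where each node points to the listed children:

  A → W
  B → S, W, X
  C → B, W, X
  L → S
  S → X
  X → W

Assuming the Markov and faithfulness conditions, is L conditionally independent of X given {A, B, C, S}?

Yes — L and X are d-separated given {A, B, C, S}.

6 paths connect L and X; each must be blocked for d-separation to hold:
Path 1: L → S ← B → W ← C → X
  B is a fork here and B is conditioned on, so the path is blocked at B.
Path 2: L → S ← B → W ← X
  B is a fork here and B is conditioned on, so the path is blocked at B.
Path 3: L → S ← B ← C → W ← X
  B is a chain here and B is conditioned on, so the path is blocked at B.
Path 4: L → S ← B ← C → X
  B is a chain here and B is conditioned on, so the path is blocked at B.
Path 5: L → S ← B → X
  B is a fork here and B is conditioned on, so the path is blocked at B.
Path 6: L → S → X
  S is a chain here and S is conditioned on, so the path is blocked at S.
All paths are blocked; L ⊥ X | {A, B, C, S} holds.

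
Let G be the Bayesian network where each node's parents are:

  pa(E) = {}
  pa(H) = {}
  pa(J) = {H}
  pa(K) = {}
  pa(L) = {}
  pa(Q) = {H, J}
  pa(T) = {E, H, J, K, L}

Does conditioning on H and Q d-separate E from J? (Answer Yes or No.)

There are 3 undirected paths between E and J; checking each against the conditioning set {H, Q}:
  1. E → T ← J — T:collider[blocks] ⇒ blocked
  2. E → T ← H → J — T:collider[blocks]; H:fork[blocks] ⇒ blocked
  3. E → T ← H → Q ← J — T:collider[blocks]; H:fork[blocks]; Q:collider[open] ⇒ blocked
Since every path is blocked, d-separation holds.

Yes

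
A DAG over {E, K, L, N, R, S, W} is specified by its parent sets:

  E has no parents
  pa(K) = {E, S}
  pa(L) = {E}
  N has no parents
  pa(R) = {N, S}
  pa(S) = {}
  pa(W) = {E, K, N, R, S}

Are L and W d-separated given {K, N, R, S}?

We examine all 5 paths between L and W:
Path 1: L ← E → K ← S → R ← N → W
  S is a fork here and S is conditioned on, so the path is blocked at S.
Path 2: L ← E → K ← S → R → W
  S is a fork here and S is conditioned on, so the path is blocked at S.
Path 3: L ← E → K ← S → W
  S is a fork here and S is conditioned on, so the path is blocked at S.
Path 4: L ← E → K → W
  K is a chain here and K is conditioned on, so the path is blocked at K.
Path 5: L ← E → W
  E is a fork and E is not conditioned on — no node blocks this path, so it is active.
At least one path is unblocked, so d-separation fails.

No — L and W are not d-separated given {K, N, R, S}.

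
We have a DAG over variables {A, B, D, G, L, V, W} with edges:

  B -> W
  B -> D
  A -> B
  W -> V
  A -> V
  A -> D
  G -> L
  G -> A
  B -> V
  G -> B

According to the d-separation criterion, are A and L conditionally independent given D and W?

No

5 paths connect A and L; each must be blocked for d-separation to hold:
Path 1: A → B ← G → L
  B is a collider and its descendant W is conditioned on, which opens it; G is a fork and G is not conditioned on — no node blocks this path, so it is active.
Path 2: A ← G → L
  G is a fork and G is not conditioned on — no node blocks this path, so it is active.
Path 3: A → V ← B ← G → L
  V is a collider here and neither V nor any of its descendants is conditioned on, so the collider stays closed — the path is blocked at V.
Path 4: A → V ← W ← B ← G → L
  V is a collider here and neither V nor any of its descendants is conditioned on, so the collider stays closed — the path is blocked at V.
Path 5: A → D ← B ← G → L
  D is a collider and D is conditioned on, which opens it; B is a chain and B is not conditioned on; G is a fork and G is not conditioned on — no node blocks this path, so it is active.
At least one path is unblocked, so d-separation fails.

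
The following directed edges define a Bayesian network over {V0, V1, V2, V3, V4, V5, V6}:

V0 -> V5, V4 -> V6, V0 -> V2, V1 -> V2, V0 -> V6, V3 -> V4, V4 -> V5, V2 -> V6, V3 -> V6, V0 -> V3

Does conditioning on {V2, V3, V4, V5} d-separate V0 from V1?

There are 6 undirected paths between V0 and V1; checking each against the conditioning set {V2, V3, V4, V5}:
Path 1: V0 → V5 ← V4 ← V3 → V6 ← V2 ← V1
  V4 is a chain here and V4 is conditioned on, so the path is blocked at V4.
Path 2: V0 → V5 ← V4 → V6 ← V2 ← V1
  V4 is a fork here and V4 is conditioned on, so the path is blocked at V4.
Path 3: V0 → V3 → V4 → V6 ← V2 ← V1
  V3 is a chain here and V3 is conditioned on, so the path is blocked at V3.
Path 4: V0 → V3 → V6 ← V2 ← V1
  V3 is a chain here and V3 is conditioned on, so the path is blocked at V3.
Path 5: V0 → V2 ← V1
  V2 is a collider and V2 is conditioned on, which opens it — no node blocks this path, so it is active.
Path 6: V0 → V6 ← V2 ← V1
  V6 is a collider here and neither V6 nor any of its descendants is conditioned on, so the collider stays closed — the path is blocked at V6.
Since the path V0 → V2 ← V1 is active, V0 and V1 are not d-separated given {V2, V3, V4, V5}.

No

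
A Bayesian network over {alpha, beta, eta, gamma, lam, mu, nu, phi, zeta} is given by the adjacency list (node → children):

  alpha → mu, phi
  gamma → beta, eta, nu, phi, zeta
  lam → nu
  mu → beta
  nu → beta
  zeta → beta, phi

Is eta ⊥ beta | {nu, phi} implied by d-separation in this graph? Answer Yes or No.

Enumerating the 6 paths from eta to beta and testing each for blocking by {nu, phi}:
  1. eta ← gamma → beta — gamma:fork[open] ⇒ active
  2. eta ← gamma → zeta → beta — gamma:fork[open]; zeta:chain[open] ⇒ active
  3. eta ← gamma → zeta → phi ← alpha → mu → beta — gamma:fork[open]; zeta:chain[open]; phi:collider[open]; alpha:fork[open]; mu:chain[open] ⇒ active
  4. eta ← gamma → phi ← alpha → mu → beta — gamma:fork[open]; phi:collider[open]; alpha:fork[open]; mu:chain[open] ⇒ active
  5. eta ← gamma → phi ← zeta → beta — gamma:fork[open]; phi:collider[open]; zeta:fork[open] ⇒ active
  6. eta ← gamma → nu → beta — gamma:fork[open]; nu:chain[blocks] ⇒ blocked
Because an active path exists, eta and beta are not d-separated.

No — eta and beta are not d-separated given {nu, phi}.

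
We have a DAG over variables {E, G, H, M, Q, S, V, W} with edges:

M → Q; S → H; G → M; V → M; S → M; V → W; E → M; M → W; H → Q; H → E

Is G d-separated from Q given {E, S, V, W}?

No — G and Q are not d-separated given {E, S, V, W}.

There are 3 undirected paths between G and Q; checking each against the conditioning set {E, S, V, W}:
Path 1: G → M ← S → H → Q
  S is a fork here and S is conditioned on, so the path is blocked at S.
Path 2: G → M → Q
  M is a chain and M is not conditioned on — no node blocks this path, so it is active.
Path 3: G → M ← E ← H → Q
  E is a chain here and E is conditioned on, so the path is blocked at E.
At least one path is unblocked, so d-separation fails.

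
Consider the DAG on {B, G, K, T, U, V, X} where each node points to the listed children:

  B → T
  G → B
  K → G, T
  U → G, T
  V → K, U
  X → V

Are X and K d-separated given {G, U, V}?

Yes

We examine all 5 paths between X and K:
Path 1: X → V → U → T ← K
  V is a chain here and V is conditioned on, so the path is blocked at V.
Path 2: X → V → U → T ← B ← G ← K
  V is a chain here and V is conditioned on, so the path is blocked at V.
Path 3: X → V → U → G ← K
  V is a chain here and V is conditioned on, so the path is blocked at V.
Path 4: X → V → U → G → B → T ← K
  V is a chain here and V is conditioned on, so the path is blocked at V.
Path 5: X → V → K
  V is a chain here and V is conditioned on, so the path is blocked at V.
All paths are blocked; X ⊥ K | {G, U, V} holds.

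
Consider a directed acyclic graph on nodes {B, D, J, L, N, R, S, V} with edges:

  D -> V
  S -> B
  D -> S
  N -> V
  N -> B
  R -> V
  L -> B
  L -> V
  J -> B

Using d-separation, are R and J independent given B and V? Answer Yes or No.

Enumerating the 3 paths from R to J and testing each for blocking by {B, V}:
Path 1: R → V ← L → B ← J
  V is a collider and V is conditioned on, which opens it; L is a fork and L is not conditioned on; B is a collider and B is conditioned on, which opens it — no node blocks this path, so it is active.
Path 2: R → V ← D → S → B ← J
  V is a collider and V is conditioned on, which opens it; D is a fork and D is not conditioned on; S is a chain and S is not conditioned on; B is a collider and B is conditioned on, which opens it — no node blocks this path, so it is active.
Path 3: R → V ← N → B ← J
  V is a collider and V is conditioned on, which opens it; N is a fork and N is not conditioned on; B is a collider and B is conditioned on, which opens it — no node blocks this path, so it is active.
Because an active path exists, R and J are not d-separated.

No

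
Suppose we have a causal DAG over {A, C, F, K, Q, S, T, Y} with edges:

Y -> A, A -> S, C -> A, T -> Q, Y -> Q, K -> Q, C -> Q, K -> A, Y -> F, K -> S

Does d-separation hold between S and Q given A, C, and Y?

We examine all 6 paths between S and Q:
Path 1: S ← A ← Y → Q
  A is a chain here and A is conditioned on, so the path is blocked at A.
Path 2: S ← A ← K → Q
  A is a chain here and A is conditioned on, so the path is blocked at A.
Path 3: S ← A ← C → Q
  A is a chain here and A is conditioned on, so the path is blocked at A.
Path 4: S ← K → A ← Y → Q
  Y is a fork here and Y is conditioned on, so the path is blocked at Y.
Path 5: S ← K → A ← C → Q
  C is a fork here and C is conditioned on, so the path is blocked at C.
Path 6: S ← K → Q
  K is a fork and K is not conditioned on — no node blocks this path, so it is active.
At least one path is unblocked, so d-separation fails.

No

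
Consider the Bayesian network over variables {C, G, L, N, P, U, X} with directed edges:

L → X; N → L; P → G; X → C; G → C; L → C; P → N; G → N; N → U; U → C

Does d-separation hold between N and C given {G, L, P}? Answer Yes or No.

5 paths connect N and C; each must be blocked for d-separation to hold:
Path 1: N → U → C
  U is a chain and U is not conditioned on — no node blocks this path, so it is active.
Path 2: N ← G → C
  G is a fork here and G is conditioned on, so the path is blocked at G.
Path 3: N ← P → G → C
  P is a fork here and P is conditioned on, so the path is blocked at P.
Path 4: N → L → X → C
  L is a chain here and L is conditioned on, so the path is blocked at L.
Path 5: N → L → C
  L is a chain here and L is conditioned on, so the path is blocked at L.
Since the path N → U → C is active, N and C are not d-separated given {G, L, P}.

No — N and C are not d-separated given {G, L, P}.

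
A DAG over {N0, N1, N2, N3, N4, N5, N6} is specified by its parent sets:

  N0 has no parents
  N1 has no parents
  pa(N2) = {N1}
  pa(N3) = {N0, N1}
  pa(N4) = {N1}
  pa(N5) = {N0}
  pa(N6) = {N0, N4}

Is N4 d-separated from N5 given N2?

Yes

There are 2 undirected paths between N4 and N5; checking each against the conditioning set {N2}:
  1. N4 ← N1 → N3 ← N0 → N5 — N1:fork[open]; N3:collider[blocks]; N0:fork[open] ⇒ blocked
  2. N4 → N6 ← N0 → N5 — N6:collider[blocks]; N0:fork[open] ⇒ blocked
All paths are blocked; N4 ⊥ N5 | {N2} holds.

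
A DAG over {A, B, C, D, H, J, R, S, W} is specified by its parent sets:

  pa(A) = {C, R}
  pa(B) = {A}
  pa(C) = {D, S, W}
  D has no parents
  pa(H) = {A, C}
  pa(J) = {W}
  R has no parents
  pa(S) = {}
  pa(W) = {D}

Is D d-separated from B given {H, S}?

4 paths connect D and B; each must be blocked for d-separation to hold:
Path 1: D → C → H ← A → B
  C is a chain and C is not conditioned on; H is a collider and H is conditioned on, which opens it; A is a fork and A is not conditioned on — no node blocks this path, so it is active.
Path 2: D → C → A → B
  C is a chain and C is not conditioned on; A is a chain and A is not conditioned on — no node blocks this path, so it is active.
Path 3: D → W → C → H ← A → B
  W is a chain and W is not conditioned on; C is a chain and C is not conditioned on; H is a collider and H is conditioned on, which opens it; A is a fork and A is not conditioned on — no node blocks this path, so it is active.
Path 4: D → W → C → A → B
  W is a chain and W is not conditioned on; C is a chain and C is not conditioned on; A is a chain and A is not conditioned on — no node blocks this path, so it is active.
Because an active path exists, D and B are not d-separated.

No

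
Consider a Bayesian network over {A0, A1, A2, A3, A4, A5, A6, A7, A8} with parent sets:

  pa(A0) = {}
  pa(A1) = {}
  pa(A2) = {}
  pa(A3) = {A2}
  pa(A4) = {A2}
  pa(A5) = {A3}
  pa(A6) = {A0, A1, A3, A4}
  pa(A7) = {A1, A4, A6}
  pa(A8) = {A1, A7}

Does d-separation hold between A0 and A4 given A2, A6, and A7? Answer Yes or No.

5 paths connect A0 and A4; each must be blocked for d-separation to hold:
  1. A0 → A6 ← A3 ← A2 → A4 — A6:collider[open]; A3:chain[open]; A2:fork[blocks] ⇒ blocked
  2. A0 → A6 ← A4 — A6:collider[open] ⇒ active
  3. A0 → A6 → A7 ← A4 — A6:chain[blocks]; A7:collider[open] ⇒ blocked
  4. A0 → A6 ← A1 → A8 ← A7 ← A4 — A6:collider[open]; A1:fork[open]; A8:collider[blocks]; A7:chain[blocks] ⇒ blocked
  5. A0 → A6 ← A1 → A7 ← A4 — A6:collider[open]; A1:fork[open]; A7:collider[open] ⇒ active
Since the path A0 → A6 ← A4 is active, A0 and A4 are not d-separated given {A2, A6, A7}.

No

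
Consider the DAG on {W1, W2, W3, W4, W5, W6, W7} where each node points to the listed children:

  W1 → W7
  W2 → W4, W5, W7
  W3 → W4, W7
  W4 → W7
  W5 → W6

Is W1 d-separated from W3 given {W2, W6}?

Yes — W1 and W3 are d-separated given {W2, W6}.

3 paths connect W1 and W3; each must be blocked for d-separation to hold:
  1. W1 → W7 ← W4 ← W3 — W7:collider[blocks]; W4:chain[open] ⇒ blocked
  2. W1 → W7 ← W3 — W7:collider[blocks] ⇒ blocked
  3. W1 → W7 ← W2 → W4 ← W3 — W7:collider[blocks]; W2:fork[blocks]; W4:collider[blocks] ⇒ blocked
Since every path is blocked, d-separation holds.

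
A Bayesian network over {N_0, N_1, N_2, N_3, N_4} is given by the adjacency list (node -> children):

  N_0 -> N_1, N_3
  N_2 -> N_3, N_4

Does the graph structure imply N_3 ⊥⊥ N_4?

Only one path connects N_3 and N_4:
  1. N_3 ← N_2 → N_4 — N_2:fork[open] ⇒ active
At least one path is unblocked, so d-separation fails.

No — N_3 and N_4 are not d-separated given ∅.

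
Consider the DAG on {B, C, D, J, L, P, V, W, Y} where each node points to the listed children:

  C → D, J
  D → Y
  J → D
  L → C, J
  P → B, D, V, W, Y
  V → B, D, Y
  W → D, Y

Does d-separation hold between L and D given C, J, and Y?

Yes

There are 4 undirected paths between L and D; checking each against the conditioning set {C, J, Y}:
Path 1: L → C → J → D
  C is a chain here and C is conditioned on, so the path is blocked at C.
Path 2: L → C → D
  C is a chain here and C is conditioned on, so the path is blocked at C.
Path 3: L → J ← C → D
  C is a fork here and C is conditioned on, so the path is blocked at C.
Path 4: L → J → D
  J is a chain here and J is conditioned on, so the path is blocked at J.
All paths are blocked; L ⊥ D | {C, J, Y} holds.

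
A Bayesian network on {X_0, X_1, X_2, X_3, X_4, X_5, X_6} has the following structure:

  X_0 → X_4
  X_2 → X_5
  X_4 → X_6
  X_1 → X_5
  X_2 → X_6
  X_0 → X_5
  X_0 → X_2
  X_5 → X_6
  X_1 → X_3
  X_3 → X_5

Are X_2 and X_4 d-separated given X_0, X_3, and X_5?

Yes

6 paths connect X_2 and X_4; each must be blocked for d-separation to hold:
  1. X_2 ← X_0 → X_4 — X_0:fork[blocks] ⇒ blocked
  2. X_2 ← X_0 → X_5 → X_6 ← X_4 — X_0:fork[blocks]; X_5:chain[blocks]; X_6:collider[blocks] ⇒ blocked
  3. X_2 → X_5 ← X_0 → X_4 — X_5:collider[open]; X_0:fork[blocks] ⇒ blocked
  4. X_2 → X_5 → X_6 ← X_4 — X_5:chain[blocks]; X_6:collider[blocks] ⇒ blocked
  5. X_2 → X_6 ← X_4 — X_6:collider[blocks] ⇒ blocked
  6. X_2 → X_6 ← X_5 ← X_0 → X_4 — X_6:collider[blocks]; X_5:chain[blocks]; X_0:fork[blocks] ⇒ blocked
All paths are blocked; X_2 ⊥ X_4 | {X_0, X_3, X_5} holds.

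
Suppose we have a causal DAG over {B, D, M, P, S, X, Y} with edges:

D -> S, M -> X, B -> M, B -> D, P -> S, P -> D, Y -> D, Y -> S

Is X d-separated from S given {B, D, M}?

Enumerating the 3 paths from X to S and testing each for blocking by {B, D, M}:
Path 1: X ← M ← B → D ← Y → S
  M is a chain here and M is conditioned on, so the path is blocked at M.
Path 2: X ← M ← B → D ← P → S
  M is a chain here and M is conditioned on, so the path is blocked at M.
Path 3: X ← M ← B → D → S
  M is a chain here and M is conditioned on, so the path is blocked at M.
All paths are blocked; X ⊥ S | {B, D, M} holds.

Yes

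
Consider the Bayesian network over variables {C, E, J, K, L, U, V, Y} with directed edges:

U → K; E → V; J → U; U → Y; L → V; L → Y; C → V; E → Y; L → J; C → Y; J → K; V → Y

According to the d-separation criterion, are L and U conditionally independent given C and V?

Enumerating the 6 paths from L to U and testing each for blocking by {C, V}:
Path 1: L → V ← C → Y ← U
  C is a fork here and C is conditioned on, so the path is blocked at C.
Path 2: L → V → Y ← U
  V is a chain here and V is conditioned on, so the path is blocked at V.
Path 3: L → V ← E → Y ← U
  Y is a collider here and neither Y nor any of its descendants is conditioned on, so the collider stays closed — the path is blocked at Y.
Path 4: L → Y ← U
  Y is a collider here and neither Y nor any of its descendants is conditioned on, so the collider stays closed — the path is blocked at Y.
Path 5: L → J → U
  J is a chain and J is not conditioned on — no node blocks this path, so it is active.
Path 6: L → J → K ← U
  K is a collider here and neither K nor any of its descendants is conditioned on, so the collider stays closed — the path is blocked at K.
Because an active path exists, L and U are not d-separated.

No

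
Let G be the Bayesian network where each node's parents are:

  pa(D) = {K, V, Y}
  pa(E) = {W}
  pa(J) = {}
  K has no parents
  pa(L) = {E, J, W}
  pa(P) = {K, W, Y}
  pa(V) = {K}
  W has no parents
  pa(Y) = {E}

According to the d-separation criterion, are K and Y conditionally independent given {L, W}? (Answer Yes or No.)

Yes

Enumerating the 5 paths from K to Y and testing each for blocking by {L, W}:
Path 1: K → V → D ← Y
  D is a collider here and neither D nor any of its descendants is conditioned on, so the collider stays closed — the path is blocked at D.
Path 2: K → P ← Y
  P is a collider here and neither P nor any of its descendants is conditioned on, so the collider stays closed — the path is blocked at P.
Path 3: K → P ← W → L ← E → Y
  P is a collider here and neither P nor any of its descendants is conditioned on, so the collider stays closed — the path is blocked at P.
Path 4: K → P ← W → E → Y
  P is a collider here and neither P nor any of its descendants is conditioned on, so the collider stays closed — the path is blocked at P.
Path 5: K → D ← Y
  D is a collider here and neither D nor any of its descendants is conditioned on, so the collider stays closed — the path is blocked at D.
Every path is blocked, so K and Y are d-separated given {L, W}.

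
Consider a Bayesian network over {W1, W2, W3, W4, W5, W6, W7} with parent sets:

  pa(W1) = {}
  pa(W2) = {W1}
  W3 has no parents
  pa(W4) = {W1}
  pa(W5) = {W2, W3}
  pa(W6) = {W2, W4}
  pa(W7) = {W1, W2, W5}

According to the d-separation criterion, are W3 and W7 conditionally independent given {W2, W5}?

Yes

4 paths connect W3 and W7; each must be blocked for d-separation to hold:
  1. W3 → W5 → W7 — W5:chain[blocks] ⇒ blocked
  2. W3 → W5 ← W2 → W7 — W5:collider[open]; W2:fork[blocks] ⇒ blocked
  3. W3 → W5 ← W2 ← W1 → W7 — W5:collider[open]; W2:chain[blocks]; W1:fork[open] ⇒ blocked
  4. W3 → W5 ← W2 → W6 ← W4 ← W1 → W7 — W5:collider[open]; W2:fork[blocks]; W6:collider[blocks]; W4:chain[open]; W1:fork[open] ⇒ blocked
Since every path is blocked, d-separation holds.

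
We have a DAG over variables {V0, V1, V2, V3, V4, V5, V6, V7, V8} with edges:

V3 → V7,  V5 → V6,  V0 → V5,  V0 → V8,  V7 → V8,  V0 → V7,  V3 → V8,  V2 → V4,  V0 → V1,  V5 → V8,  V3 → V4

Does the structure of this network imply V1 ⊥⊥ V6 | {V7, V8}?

We examine all 4 paths between V1 and V6:
  1. V1 ← V0 → V5 → V6 — V0:fork[open]; V5:chain[open] ⇒ active
  2. V1 ← V0 → V8 ← V5 → V6 — V0:fork[open]; V8:collider[open]; V5:fork[open] ⇒ active
  3. V1 ← V0 → V7 → V8 ← V5 → V6 — V0:fork[open]; V7:chain[blocks]; V8:collider[open]; V5:fork[open] ⇒ blocked
  4. V1 ← V0 → V7 ← V3 → V8 ← V5 → V6 — V0:fork[open]; V7:collider[open]; V3:fork[open]; V8:collider[open]; V5:fork[open] ⇒ active
Since the path V1 ← V0 → V5 → V6 is active, V1 and V6 are not d-separated given {V7, V8}.

No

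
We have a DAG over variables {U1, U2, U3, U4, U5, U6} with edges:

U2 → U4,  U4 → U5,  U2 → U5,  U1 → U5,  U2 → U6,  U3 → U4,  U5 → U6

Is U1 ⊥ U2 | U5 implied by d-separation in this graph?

No

Enumerating the 3 paths from U1 to U2 and testing each for blocking by {U5}:
  1. U1 → U5 ← U4 ← U2 — U5:collider[open]; U4:chain[open] ⇒ active
  2. U1 → U5 ← U2 — U5:collider[open] ⇒ active
  3. U1 → U5 → U6 ← U2 — U5:chain[blocks]; U6:collider[blocks] ⇒ blocked
Because an active path exists, U1 and U2 are not d-separated.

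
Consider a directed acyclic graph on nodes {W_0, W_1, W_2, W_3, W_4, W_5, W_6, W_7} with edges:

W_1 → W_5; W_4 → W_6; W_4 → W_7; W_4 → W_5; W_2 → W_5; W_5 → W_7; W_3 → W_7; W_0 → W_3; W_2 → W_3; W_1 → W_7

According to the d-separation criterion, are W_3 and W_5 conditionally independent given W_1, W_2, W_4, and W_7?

No — W_3 and W_5 are not d-separated given {W_1, W_2, W_4, W_7}.

4 paths connect W_3 and W_5; each must be blocked for d-separation to hold:
Path 1: W_3 → W_7 ← W_4 → W_5
  W_4 is a fork here and W_4 is conditioned on, so the path is blocked at W_4.
Path 2: W_3 → W_7 ← W_1 → W_5
  W_1 is a fork here and W_1 is conditioned on, so the path is blocked at W_1.
Path 3: W_3 → W_7 ← W_5
  W_7 is a collider and W_7 is conditioned on, which opens it — no node blocks this path, so it is active.
Path 4: W_3 ← W_2 → W_5
  W_2 is a fork here and W_2 is conditioned on, so the path is blocked at W_2.
Since the path W_3 → W_7 ← W_5 is active, W_3 and W_5 are not d-separated given {W_1, W_2, W_4, W_7}.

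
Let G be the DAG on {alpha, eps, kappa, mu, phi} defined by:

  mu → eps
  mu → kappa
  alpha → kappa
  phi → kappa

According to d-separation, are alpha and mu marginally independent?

Yes

The only undirected path from alpha to mu is:
Path 1: alpha → kappa ← mu
  kappa is a collider here and neither kappa nor any of its descendants is conditioned on, so the collider stays closed — the path is blocked at kappa.
All paths are blocked; alpha ⊥ mu | ∅ holds.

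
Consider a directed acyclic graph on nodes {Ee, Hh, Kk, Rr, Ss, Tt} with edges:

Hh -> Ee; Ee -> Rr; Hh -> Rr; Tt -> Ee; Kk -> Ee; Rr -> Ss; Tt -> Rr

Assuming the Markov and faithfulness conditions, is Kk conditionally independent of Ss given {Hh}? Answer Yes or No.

We examine all 3 paths between Kk and Ss:
Path 1: Kk → Ee → Rr → Ss
  Ee is a chain and Ee is not conditioned on; Rr is a chain and Rr is not conditioned on — no node blocks this path, so it is active.
Path 2: Kk → Ee ← Tt → Rr → Ss
  Ee is a collider here and neither Ee nor any of its descendants is conditioned on, so the collider stays closed — the path is blocked at Ee.
Path 3: Kk → Ee ← Hh → Rr → Ss
  Ee is a collider here and neither Ee nor any of its descendants is conditioned on, so the collider stays closed — the path is blocked at Ee.
Since the path Kk → Ee → Rr → Ss is active, Kk and Ss are not d-separated given {Hh}.

No — Kk and Ss are not d-separated given {Hh}.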